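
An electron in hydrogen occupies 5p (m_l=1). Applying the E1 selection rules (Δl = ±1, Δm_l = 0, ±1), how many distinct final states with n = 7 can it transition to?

E1 requires Δl = ±1, so l_f ∈ {0, 2}; with 0 ≤ l_f ≤ n_f−1 = 6, the allowed l_f values are {0, 2}.
For l_f = 0: m_f ∈ {m_i−1, m_i, m_i+1} ∩ [−0, 0] = {0} → 1 state.
For l_f = 2: m_f ∈ {m_i−1, m_i, m_i+1} ∩ [−2, 2] = {0, 1, 2} → 3 states.
Total: 4.

4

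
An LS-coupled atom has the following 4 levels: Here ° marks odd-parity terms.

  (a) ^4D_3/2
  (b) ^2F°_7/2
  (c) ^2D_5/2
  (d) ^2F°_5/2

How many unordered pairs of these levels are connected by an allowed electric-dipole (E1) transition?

(a)–(b): forbidden (ΔS, ΔJ).
(a)–(c): forbidden (parity, ΔS).
(a)–(d): forbidden (ΔS).
(b)–(c): allowed.
(b)–(d): forbidden (parity).
(c)–(d): allowed.
Allowed pairs: 2 of 6.

2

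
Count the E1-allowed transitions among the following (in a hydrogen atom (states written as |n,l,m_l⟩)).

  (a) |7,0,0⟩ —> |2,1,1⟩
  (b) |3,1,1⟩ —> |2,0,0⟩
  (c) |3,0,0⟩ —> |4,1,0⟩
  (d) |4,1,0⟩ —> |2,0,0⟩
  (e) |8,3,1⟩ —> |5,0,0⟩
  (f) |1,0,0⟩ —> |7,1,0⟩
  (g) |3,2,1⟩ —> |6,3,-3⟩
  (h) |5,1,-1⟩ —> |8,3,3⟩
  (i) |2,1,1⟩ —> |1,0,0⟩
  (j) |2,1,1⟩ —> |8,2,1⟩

7

(a) allowed
(b) allowed
(c) allowed
(d) allowed
(e) forbidden — Δl = -3 (E1 requires Δl = ±1)
(f) allowed
(g) forbidden — Δm_l = -4 (E1 requires Δm_l = 0, ±1)
(h) forbidden — Δl = +2 (E1 requires Δl = ±1); Δm_l = +4 (E1 requires Δm_l = 0, ±1)
(i) allowed
(j) allowed
Total allowed: 7 of 10.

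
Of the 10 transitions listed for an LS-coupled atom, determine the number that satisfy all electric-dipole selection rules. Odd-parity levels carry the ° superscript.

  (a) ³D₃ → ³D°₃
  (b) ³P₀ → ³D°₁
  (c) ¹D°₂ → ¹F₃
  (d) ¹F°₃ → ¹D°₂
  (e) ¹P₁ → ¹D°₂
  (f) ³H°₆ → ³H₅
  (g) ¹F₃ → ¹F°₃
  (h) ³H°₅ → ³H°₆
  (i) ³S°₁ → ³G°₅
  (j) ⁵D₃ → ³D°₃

(a) allowed
(b) allowed
(c) allowed
(d) forbidden (parity fails)
(e) allowed
(f) allowed
(g) allowed
(h) forbidden (parity fails)
(i) forbidden (parity, ΔL, ΔJ fail)
(j) forbidden (ΔS fails)
Total allowed: 6 of 10.

6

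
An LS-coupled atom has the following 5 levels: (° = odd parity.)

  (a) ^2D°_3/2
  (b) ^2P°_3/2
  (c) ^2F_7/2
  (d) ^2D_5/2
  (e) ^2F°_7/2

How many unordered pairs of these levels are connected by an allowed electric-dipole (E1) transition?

(a)–(b): forbidden (parity).
(a)–(c): forbidden (ΔJ).
(a)–(d): allowed.
(a)–(e): forbidden (parity, ΔJ).
(b)–(c): forbidden (ΔL, ΔJ).
(b)–(d): allowed.
(b)–(e): forbidden (parity, ΔL, ΔJ).
(c)–(d): forbidden (parity).
(c)–(e): allowed.
(d)–(e): allowed.
Allowed pairs: 4 of 10.

4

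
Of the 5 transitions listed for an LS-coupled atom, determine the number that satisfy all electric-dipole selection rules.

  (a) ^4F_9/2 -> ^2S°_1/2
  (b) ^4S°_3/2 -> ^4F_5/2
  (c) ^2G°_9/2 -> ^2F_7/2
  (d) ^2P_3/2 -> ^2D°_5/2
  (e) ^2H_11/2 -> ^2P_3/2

2

(a) forbidden (ΔS, ΔL, ΔJ fail)
(b) forbidden (ΔL fails)
(c) allowed
(d) allowed
(e) forbidden (parity, ΔL, ΔJ fail)
Total allowed: 2 of 5.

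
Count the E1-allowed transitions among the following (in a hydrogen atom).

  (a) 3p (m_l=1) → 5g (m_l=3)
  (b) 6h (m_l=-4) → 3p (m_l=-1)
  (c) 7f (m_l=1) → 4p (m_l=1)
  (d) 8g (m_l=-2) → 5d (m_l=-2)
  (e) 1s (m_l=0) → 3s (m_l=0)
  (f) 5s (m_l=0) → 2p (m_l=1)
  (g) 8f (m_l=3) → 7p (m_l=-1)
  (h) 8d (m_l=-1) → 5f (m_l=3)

1

(a) forbidden — Δl = +3 (E1 requires Δl = ±1); Δm_l = +2 (E1 requires Δm_l = 0, ±1)
(b) forbidden — Δl = -4 (E1 requires Δl = ±1); Δm_l = +3 (E1 requires Δm_l = 0, ±1)
(c) forbidden — Δl = -2 (E1 requires Δl = ±1)
(d) forbidden — Δl = -2 (E1 requires Δl = ±1)
(e) forbidden — Δl = +0 (E1 requires Δl = ±1)
(f) allowed
(g) forbidden — Δl = -2 (E1 requires Δl = ±1); Δm_l = -4 (E1 requires Δm_l = 0, ±1)
(h) forbidden — Δm_l = +4 (E1 requires Δm_l = 0, ±1)
Total allowed: 1 of 8.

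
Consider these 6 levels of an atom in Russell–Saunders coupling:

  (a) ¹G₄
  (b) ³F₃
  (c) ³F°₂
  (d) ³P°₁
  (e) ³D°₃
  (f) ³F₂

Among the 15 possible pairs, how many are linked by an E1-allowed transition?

(a)–(b): forbidden (parity, ΔS).
(a)–(c): forbidden (ΔS, ΔJ).
(a)–(d): forbidden (ΔS, ΔL, ΔJ).
(a)–(e): forbidden (ΔS, ΔL).
(a)–(f): forbidden (parity, ΔS, ΔJ).
(b)–(c): allowed.
(b)–(d): forbidden (ΔL, ΔJ).
(b)–(e): allowed.
(b)–(f): forbidden (parity).
(c)–(d): forbidden (parity, ΔL).
(c)–(e): forbidden (parity).
(c)–(f): allowed.
(d)–(e): forbidden (parity, ΔJ).
(d)–(f): forbidden (ΔL).
(e)–(f): allowed.
Allowed pairs: 4 of 15.

4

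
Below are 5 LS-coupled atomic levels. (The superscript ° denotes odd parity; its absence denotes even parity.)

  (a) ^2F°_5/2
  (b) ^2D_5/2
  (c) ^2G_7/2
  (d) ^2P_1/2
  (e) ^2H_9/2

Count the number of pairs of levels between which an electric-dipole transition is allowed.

(a)–(b): allowed.
(a)–(c): allowed.
(a)–(d): forbidden (ΔL, ΔJ).
(a)–(e): forbidden (ΔL, ΔJ).
(b)–(c): forbidden (parity, ΔL).
(b)–(d): forbidden (parity, ΔJ).
(b)–(e): forbidden (parity, ΔL, ΔJ).
(c)–(d): forbidden (parity, ΔL, ΔJ).
(c)–(e): forbidden (parity).
(d)–(e): forbidden (parity, ΔL, ΔJ).
Allowed pairs: 2 of 10.

2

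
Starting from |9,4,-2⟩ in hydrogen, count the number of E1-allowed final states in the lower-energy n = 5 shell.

E1 requires Δl = ±1, so l_f ∈ {3, 5}; with 0 ≤ l_f ≤ n_f−1 = 4, the allowed l_f values are {3}.
For l_f = 3: m_f ∈ {m_i−1, m_i, m_i+1} ∩ [−3, 3] = {-3, -2, -1} → 3 states.
Total: 3.

3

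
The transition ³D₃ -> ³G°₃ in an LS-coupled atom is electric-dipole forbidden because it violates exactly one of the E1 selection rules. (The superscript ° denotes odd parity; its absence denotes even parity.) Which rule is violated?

Parity must change: even → odd — passes.
ΔS = 0: S: 1 → 1 — passes.
ΔL = 0, ±1 (not L=0↔0): L: 2 → 4, ΔL = +2 — fails.
ΔJ = 0, ±1 (not J=0↔0): J: 3 → 3, ΔJ = +0 — passes.

the ΔL = 0, ±1 rule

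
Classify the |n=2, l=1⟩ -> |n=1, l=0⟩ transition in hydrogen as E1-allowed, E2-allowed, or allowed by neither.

E1

Δl = 0 − 1 = -1; l_i + l_f = 1.
E1 (Δl = ±1): satisfied.
E2 (Δl = 0,±2, l_i+l_f ≥ 2): not satisfied.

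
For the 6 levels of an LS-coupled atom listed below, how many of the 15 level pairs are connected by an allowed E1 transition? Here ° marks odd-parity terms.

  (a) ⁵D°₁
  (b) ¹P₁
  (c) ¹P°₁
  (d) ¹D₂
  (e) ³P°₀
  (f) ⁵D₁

(a)–(b): forbidden (ΔS).
(a)–(c): forbidden (parity, ΔS).
(a)–(d): forbidden (ΔS).
(a)–(e): forbidden (parity, ΔS).
(a)–(f): allowed.
(b)–(c): allowed.
(b)–(d): forbidden (parity).
(b)–(e): forbidden (ΔS).
(b)–(f): forbidden (parity, ΔS).
(c)–(d): allowed.
(c)–(e): forbidden (parity, ΔS).
(c)–(f): forbidden (ΔS).
(d)–(e): forbidden (ΔS, ΔJ).
(d)–(f): forbidden (parity, ΔS).
(e)–(f): forbidden (ΔS).
Allowed pairs: 3 of 15.

3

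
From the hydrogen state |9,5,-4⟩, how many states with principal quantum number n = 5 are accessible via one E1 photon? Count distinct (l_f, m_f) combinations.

E1 requires Δl = ±1, so l_f ∈ {4, 6}; with 0 ≤ l_f ≤ n_f−1 = 4, the allowed l_f values are {4}.
For l_f = 4: m_f ∈ {m_i−1, m_i, m_i+1} ∩ [−4, 4] = {-4, -3} → 2 states.
Total: 2.

2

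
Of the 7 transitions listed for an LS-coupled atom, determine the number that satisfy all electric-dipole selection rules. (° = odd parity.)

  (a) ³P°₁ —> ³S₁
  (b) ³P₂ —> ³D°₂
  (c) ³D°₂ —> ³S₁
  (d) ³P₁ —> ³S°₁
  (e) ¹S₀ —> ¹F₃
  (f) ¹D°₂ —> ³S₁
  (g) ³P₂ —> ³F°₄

(a) allowed
(b) allowed
(c) forbidden (ΔL fails)
(d) allowed
(e) forbidden (parity, ΔL, ΔJ fail)
(f) forbidden (ΔS, ΔL fail)
(g) forbidden (ΔL, ΔJ fail)
Total allowed: 3 of 7.

3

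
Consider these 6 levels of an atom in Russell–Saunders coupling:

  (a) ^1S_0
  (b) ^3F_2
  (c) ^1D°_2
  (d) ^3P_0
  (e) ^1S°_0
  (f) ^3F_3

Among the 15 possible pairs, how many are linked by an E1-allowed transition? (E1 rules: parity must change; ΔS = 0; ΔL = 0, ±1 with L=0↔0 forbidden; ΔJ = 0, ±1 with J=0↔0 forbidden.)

0

(a)–(b): forbidden (parity, ΔS, ΔL, ΔJ).
(a)–(c): forbidden (ΔL, ΔJ).
(a)–(d): forbidden (parity, ΔS, ΔJ).
(a)–(e): forbidden (ΔL, ΔJ).
(a)–(f): forbidden (parity, ΔS, ΔL, ΔJ).
(b)–(c): forbidden (ΔS).
(b)–(d): forbidden (parity, ΔL, ΔJ).
(b)–(e): forbidden (ΔS, ΔL, ΔJ).
(b)–(f): forbidden (parity).
(c)–(d): forbidden (ΔS, ΔJ).
(c)–(e): forbidden (parity, ΔL, ΔJ).
(c)–(f): forbidden (ΔS).
(d)–(e): forbidden (ΔS, ΔJ).
(d)–(f): forbidden (parity, ΔL, ΔJ).
(e)–(f): forbidden (ΔS, ΔL, ΔJ).
Allowed pairs: 0 of 15.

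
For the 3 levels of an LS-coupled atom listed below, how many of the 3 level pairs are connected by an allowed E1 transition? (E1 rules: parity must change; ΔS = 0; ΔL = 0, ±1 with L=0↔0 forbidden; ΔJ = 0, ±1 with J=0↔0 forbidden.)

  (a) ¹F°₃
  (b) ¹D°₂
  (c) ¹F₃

2

(a)–(b): forbidden (parity).
(a)–(c): allowed.
(b)–(c): allowed.
Allowed pairs: 2 of 3.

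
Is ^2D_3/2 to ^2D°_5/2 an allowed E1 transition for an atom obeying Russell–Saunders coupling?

Initial level: S=1/2, L=2, J=3/2, parity even. Final level: S=1/2, L=2, J=5/2, parity odd.
Parity must change: even → odd — ✓.
ΔS = 0: S: 1/2 → 1/2 — ✓.
ΔL = 0, ±1 (not L=0↔0): L: 2 → 2, ΔL = +0 — ✓.
ΔJ = 0, ±1 (not J=0↔0): J: 3/2 → 5/2, ΔJ = +1 — ✓.
All four E1 rules are satisfied.

allowed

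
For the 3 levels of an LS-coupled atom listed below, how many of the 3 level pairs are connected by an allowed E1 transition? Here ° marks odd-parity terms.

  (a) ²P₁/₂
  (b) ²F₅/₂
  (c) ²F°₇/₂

(a)–(b): forbidden (parity, ΔL, ΔJ).
(a)–(c): forbidden (ΔL, ΔJ).
(b)–(c): allowed.
Allowed pairs: 1 of 3.

1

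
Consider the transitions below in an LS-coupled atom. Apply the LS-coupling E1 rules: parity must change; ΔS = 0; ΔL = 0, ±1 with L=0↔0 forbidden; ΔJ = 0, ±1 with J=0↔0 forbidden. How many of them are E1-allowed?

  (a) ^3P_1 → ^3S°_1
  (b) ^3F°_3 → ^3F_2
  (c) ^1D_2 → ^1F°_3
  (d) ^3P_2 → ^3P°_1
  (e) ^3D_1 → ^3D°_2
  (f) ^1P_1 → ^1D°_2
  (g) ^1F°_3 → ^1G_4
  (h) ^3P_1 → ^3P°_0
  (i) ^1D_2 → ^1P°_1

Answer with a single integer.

(a) allowed
(b) allowed
(c) allowed
(d) allowed
(e) allowed
(f) allowed
(g) allowed
(h) allowed
(i) allowed
Total allowed: 9 of 9.

9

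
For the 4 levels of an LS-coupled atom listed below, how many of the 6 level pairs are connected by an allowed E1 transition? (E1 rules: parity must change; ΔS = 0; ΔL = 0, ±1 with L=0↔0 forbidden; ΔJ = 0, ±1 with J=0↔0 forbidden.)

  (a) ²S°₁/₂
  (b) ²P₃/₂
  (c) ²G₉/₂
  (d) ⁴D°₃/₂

1

(a)–(b): allowed.
(a)–(c): forbidden (ΔL, ΔJ).
(a)–(d): forbidden (parity, ΔS, ΔL).
(b)–(c): forbidden (parity, ΔL, ΔJ).
(b)–(d): forbidden (ΔS).
(c)–(d): forbidden (ΔS, ΔL, ΔJ).
Allowed pairs: 1 of 6.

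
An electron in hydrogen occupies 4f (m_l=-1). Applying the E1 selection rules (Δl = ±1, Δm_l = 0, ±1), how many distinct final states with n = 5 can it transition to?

E1 requires Δl = ±1, so l_f ∈ {2, 4}; with 0 ≤ l_f ≤ n_f−1 = 4, the allowed l_f values are {2, 4}.
For l_f = 2: m_f ∈ {m_i−1, m_i, m_i+1} ∩ [−2, 2] = {-2, -1, 0} → 3 states.
For l_f = 4: m_f ∈ {m_i−1, m_i, m_i+1} ∩ [−4, 4] = {-2, -1, 0} → 3 states.
Total: 6.

6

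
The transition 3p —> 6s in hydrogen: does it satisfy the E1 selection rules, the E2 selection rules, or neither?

Δl = 0 − 1 = -1; l_i + l_f = 1.
E1 (Δl = ±1): satisfied.
E2 (Δl = 0,±2, l_i+l_f ≥ 2): not satisfied.

E1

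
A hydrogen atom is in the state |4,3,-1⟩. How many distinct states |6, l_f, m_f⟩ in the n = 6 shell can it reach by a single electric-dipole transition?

6

E1 requires Δl = ±1, so l_f ∈ {2, 4}; with 0 ≤ l_f ≤ n_f−1 = 5, the allowed l_f values are {2, 4}.
For l_f = 2: m_f ∈ {m_i−1, m_i, m_i+1} ∩ [−2, 2] = {-2, -1, 0} → 3 states.
For l_f = 4: m_f ∈ {m_i−1, m_i, m_i+1} ∩ [−4, 4] = {-2, -1, 0} → 3 states.
Total: 6.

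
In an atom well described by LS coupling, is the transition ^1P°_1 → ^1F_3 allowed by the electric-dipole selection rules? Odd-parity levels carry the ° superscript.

Parity must change: odd → even — passes.
ΔS = 0: S: 0 → 0 — passes.
ΔL = 0, ±1 (not L=0↔0): L: 1 → 3, ΔL = +2 — fails.
ΔJ = 0, ±1 (not J=0↔0): J: 1 → 3, ΔJ = +2 — fails.
Rule(s) violated: ΔL, ΔJ.

forbidden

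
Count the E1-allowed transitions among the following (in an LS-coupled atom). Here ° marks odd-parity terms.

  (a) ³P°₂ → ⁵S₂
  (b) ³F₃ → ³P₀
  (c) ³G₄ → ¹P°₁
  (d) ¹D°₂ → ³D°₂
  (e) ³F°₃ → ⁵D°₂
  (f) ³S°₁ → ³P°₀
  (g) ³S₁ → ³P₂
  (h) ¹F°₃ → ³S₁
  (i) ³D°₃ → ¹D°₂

0

(a) forbidden (ΔS fails)
(b) forbidden (parity, ΔL, ΔJ fail)
(c) forbidden (ΔS, ΔL, ΔJ fail)
(d) forbidden (parity, ΔS fail)
(e) forbidden (parity, ΔS fail)
(f) forbidden (parity fails)
(g) forbidden (parity fails)
(h) forbidden (ΔS, ΔL, ΔJ fail)
(i) forbidden (parity, ΔS fail)
Total allowed: 0 of 9.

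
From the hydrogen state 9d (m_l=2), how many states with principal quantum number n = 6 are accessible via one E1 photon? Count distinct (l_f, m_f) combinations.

4

E1 requires Δl = ±1, so l_f ∈ {1, 3}; with 0 ≤ l_f ≤ n_f−1 = 5, the allowed l_f values are {1, 3}.
For l_f = 1: m_f ∈ {m_i−1, m_i, m_i+1} ∩ [−1, 1] = {1} → 1 state.
For l_f = 3: m_f ∈ {m_i−1, m_i, m_i+1} ∩ [−3, 3] = {1, 2, 3} → 3 states.
Total: 4.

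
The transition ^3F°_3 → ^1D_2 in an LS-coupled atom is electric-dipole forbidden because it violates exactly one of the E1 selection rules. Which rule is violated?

Initial level: S=1, L=3, J=3, parity odd. Final level: S=0, L=2, J=2, parity even.
Parity must change: odd → even — ✓.
ΔS = 0: S: 1 → 0 — ✗.
ΔL = 0, ±1 (not L=0↔0): L: 3 → 2, ΔL = -1 — ✓.
ΔJ = 0, ±1 (not J=0↔0): J: 3 → 2, ΔJ = -1 — ✓.

the ΔS = 0 rule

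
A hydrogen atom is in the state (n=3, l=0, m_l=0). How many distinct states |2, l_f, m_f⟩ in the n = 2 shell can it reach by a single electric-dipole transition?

E1 requires Δl = ±1, so l_f ∈ {-1, 1}; with 0 ≤ l_f ≤ n_f−1 = 1, the allowed l_f values are {1}.
For l_f = 1: m_f ∈ {m_i−1, m_i, m_i+1} ∩ [−1, 1] = {-1, 0, 1} → 3 states.
Total: 3.

3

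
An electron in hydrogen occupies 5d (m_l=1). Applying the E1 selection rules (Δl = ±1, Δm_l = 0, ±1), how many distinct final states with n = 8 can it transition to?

5

E1 requires Δl = ±1, so l_f ∈ {1, 3}; with 0 ≤ l_f ≤ n_f−1 = 7, the allowed l_f values are {1, 3}.
For l_f = 1: m_f ∈ {m_i−1, m_i, m_i+1} ∩ [−1, 1] = {0, 1} → 2 states.
For l_f = 3: m_f ∈ {m_i−1, m_i, m_i+1} ∩ [−3, 3] = {0, 1, 2} → 3 states.
Total: 5.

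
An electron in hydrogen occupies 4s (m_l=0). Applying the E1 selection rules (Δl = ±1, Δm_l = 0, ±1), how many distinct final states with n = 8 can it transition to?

3

E1 requires Δl = ±1, so l_f ∈ {-1, 1}; with 0 ≤ l_f ≤ n_f−1 = 7, the allowed l_f values are {1}.
For l_f = 1: m_f ∈ {m_i−1, m_i, m_i+1} ∩ [−1, 1] = {-1, 0, 1} → 3 states.
Total: 3.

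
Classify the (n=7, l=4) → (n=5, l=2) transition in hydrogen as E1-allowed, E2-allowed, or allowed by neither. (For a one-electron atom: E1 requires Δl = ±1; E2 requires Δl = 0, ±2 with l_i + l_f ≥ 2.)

Δl = 2 − 4 = -2; l_i + l_f = 6.
E1 (Δl = ±1): not satisfied.
E2 (Δl = 0,±2, l_i+l_f ≥ 2): satisfied.

E2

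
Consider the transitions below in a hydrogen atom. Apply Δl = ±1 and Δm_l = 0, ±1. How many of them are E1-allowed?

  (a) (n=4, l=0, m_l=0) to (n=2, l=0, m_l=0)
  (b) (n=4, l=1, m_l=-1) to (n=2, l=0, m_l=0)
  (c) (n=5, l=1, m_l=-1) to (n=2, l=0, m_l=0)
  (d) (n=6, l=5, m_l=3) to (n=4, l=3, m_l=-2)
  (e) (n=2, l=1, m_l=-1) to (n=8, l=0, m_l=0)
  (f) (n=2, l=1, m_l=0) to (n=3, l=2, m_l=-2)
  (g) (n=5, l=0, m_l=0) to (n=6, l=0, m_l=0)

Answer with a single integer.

3

(a) forbidden — Δl = +0 (E1 requires Δl = ±1)
(b) allowed
(c) allowed
(d) forbidden — Δl = -2 (E1 requires Δl = ±1); Δm_l = -5 (E1 requires Δm_l = 0, ±1)
(e) allowed
(f) forbidden — Δm_l = -2 (E1 requires Δm_l = 0, ±1)
(g) forbidden — Δl = +0 (E1 requires Δl = ±1)
Total allowed: 3 of 7.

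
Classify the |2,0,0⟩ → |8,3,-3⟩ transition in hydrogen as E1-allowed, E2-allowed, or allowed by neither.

Δl = 3 − 0 = +3; l_i + l_f = 3.
Δm_l = -3.
E1 (Δl = ±1, |Δm_l| ≤ 1): not satisfied.
E2 (Δl = 0,±2, l_i+l_f ≥ 2, |Δm_l| ≤ 2): not satisfied.

neither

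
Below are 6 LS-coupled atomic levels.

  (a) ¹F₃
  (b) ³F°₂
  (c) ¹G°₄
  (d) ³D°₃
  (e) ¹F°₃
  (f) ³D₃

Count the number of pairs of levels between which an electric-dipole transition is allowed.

4

(a)–(b): forbidden (ΔS).
(a)–(c): allowed.
(a)–(d): forbidden (ΔS).
(a)–(e): allowed.
(a)–(f): forbidden (parity, ΔS).
(b)–(c): forbidden (parity, ΔS, ΔJ).
(b)–(d): forbidden (parity).
(b)–(e): forbidden (parity, ΔS).
(b)–(f): allowed.
(c)–(d): forbidden (parity, ΔS, ΔL).
(c)–(e): forbidden (parity).
(c)–(f): forbidden (ΔS, ΔL).
(d)–(e): forbidden (parity, ΔS).
(d)–(f): allowed.
(e)–(f): forbidden (ΔS).
Allowed pairs: 4 of 15.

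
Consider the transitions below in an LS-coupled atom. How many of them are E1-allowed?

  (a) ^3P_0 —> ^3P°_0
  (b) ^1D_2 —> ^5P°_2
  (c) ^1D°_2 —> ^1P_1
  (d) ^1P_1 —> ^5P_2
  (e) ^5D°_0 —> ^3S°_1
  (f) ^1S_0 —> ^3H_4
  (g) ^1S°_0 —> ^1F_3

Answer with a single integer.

1

(a) forbidden (ΔJ fails)
(b) forbidden (ΔS fails)
(c) allowed
(d) forbidden (parity, ΔS fail)
(e) forbidden (parity, ΔS, ΔL fail)
(f) forbidden (parity, ΔS, ΔL, ΔJ fail)
(g) forbidden (ΔL, ΔJ fail)
Total allowed: 1 of 7.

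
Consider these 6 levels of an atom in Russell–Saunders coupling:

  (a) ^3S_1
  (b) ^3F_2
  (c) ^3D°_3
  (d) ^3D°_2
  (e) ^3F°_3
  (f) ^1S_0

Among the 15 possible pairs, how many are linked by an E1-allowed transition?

(a)–(b): forbidden (parity, ΔL).
(a)–(c): forbidden (ΔL, ΔJ).
(a)–(d): forbidden (ΔL).
(a)–(e): forbidden (ΔL, ΔJ).
(a)–(f): forbidden (parity, ΔS, ΔL).
(b)–(c): allowed.
(b)–(d): allowed.
(b)–(e): allowed.
(b)–(f): forbidden (parity, ΔS, ΔL, ΔJ).
(c)–(d): forbidden (parity).
(c)–(e): forbidden (parity).
(c)–(f): forbidden (ΔS, ΔL, ΔJ).
(d)–(e): forbidden (parity).
(d)–(f): forbidden (ΔS, ΔL, ΔJ).
(e)–(f): forbidden (ΔS, ΔL, ΔJ).
Allowed pairs: 3 of 15.

3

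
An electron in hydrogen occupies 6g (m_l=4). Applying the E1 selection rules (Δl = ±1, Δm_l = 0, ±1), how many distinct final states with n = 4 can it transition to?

E1 requires Δl = ±1, so l_f ∈ {3, 5}; with 0 ≤ l_f ≤ n_f−1 = 3, the allowed l_f values are {3}.
For l_f = 3: m_f ∈ {m_i−1, m_i, m_i+1} ∩ [−3, 3] = {3} → 1 state.
Total: 1.

1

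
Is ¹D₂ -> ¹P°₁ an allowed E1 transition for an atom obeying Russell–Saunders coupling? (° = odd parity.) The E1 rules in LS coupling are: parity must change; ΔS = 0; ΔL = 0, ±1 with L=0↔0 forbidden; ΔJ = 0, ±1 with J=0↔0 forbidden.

allowed

Initial level: S=0, L=2, J=2, parity even. Final level: S=0, L=1, J=1, parity odd.
Parity must change: even → odd — ok.
ΔS = 0: S: 0 → 0 — ok.
ΔL = 0, ±1 (not L=0↔0): L: 2 → 1, ΔL = -1 — ok.
ΔJ = 0, ±1 (not J=0↔0): J: 2 → 1, ΔJ = -1 — ok.
All four E1 rules are satisfied.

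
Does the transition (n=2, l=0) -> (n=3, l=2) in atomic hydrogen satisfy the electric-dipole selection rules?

forbidden

Δl = 2 − 0 = +2; the E1 rule Δl = ±1 is violated.
The transition is electric-dipole forbidden.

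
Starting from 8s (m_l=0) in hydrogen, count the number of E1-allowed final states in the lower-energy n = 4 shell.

3

E1 requires Δl = ±1, so l_f ∈ {-1, 1}; with 0 ≤ l_f ≤ n_f−1 = 3, the allowed l_f values are {1}.
For l_f = 1: m_f ∈ {m_i−1, m_i, m_i+1} ∩ [−1, 1] = {-1, 0, 1} → 3 states.
Total: 3.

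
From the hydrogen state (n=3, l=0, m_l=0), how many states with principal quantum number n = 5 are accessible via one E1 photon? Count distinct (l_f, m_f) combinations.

3

E1 requires Δl = ±1, so l_f ∈ {-1, 1}; with 0 ≤ l_f ≤ n_f−1 = 4, the allowed l_f values are {1}.
For l_f = 1: m_f ∈ {m_i−1, m_i, m_i+1} ∩ [−1, 1] = {-1, 0, 1} → 3 states.
Total: 3.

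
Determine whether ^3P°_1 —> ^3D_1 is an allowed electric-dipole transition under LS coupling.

allowed

ΔJ = 0, ±1 (not J=0↔0): J: 1 → 1, ΔJ = +0 — satisfied.
ΔS = 0: S: 1 → 1 — satisfied.
Parity must change: odd → even — satisfied.
ΔL = 0, ±1 (not L=0↔0): L: 1 → 2, ΔL = +1 — satisfied.
All four E1 rules are satisfied.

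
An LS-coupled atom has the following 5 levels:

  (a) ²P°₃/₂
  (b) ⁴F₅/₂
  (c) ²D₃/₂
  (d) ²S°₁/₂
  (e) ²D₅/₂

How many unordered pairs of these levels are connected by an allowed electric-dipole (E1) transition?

(a)–(b): forbidden (ΔS, ΔL).
(a)–(c): allowed.
(a)–(d): forbidden (parity).
(a)–(e): allowed.
(b)–(c): forbidden (parity, ΔS).
(b)–(d): forbidden (ΔS, ΔL, ΔJ).
(b)–(e): forbidden (parity, ΔS).
(c)–(d): forbidden (ΔL).
(c)–(e): forbidden (parity).
(d)–(e): forbidden (ΔL, ΔJ).
Allowed pairs: 2 of 10.

2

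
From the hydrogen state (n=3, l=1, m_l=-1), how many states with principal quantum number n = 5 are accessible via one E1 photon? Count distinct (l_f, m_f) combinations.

4

E1 requires Δl = ±1, so l_f ∈ {0, 2}; with 0 ≤ l_f ≤ n_f−1 = 4, the allowed l_f values are {0, 2}.
For l_f = 0: m_f ∈ {m_i−1, m_i, m_i+1} ∩ [−0, 0] = {0} → 1 state.
For l_f = 2: m_f ∈ {m_i−1, m_i, m_i+1} ∩ [−2, 2] = {-2, -1, 0} → 3 states.
Total: 4.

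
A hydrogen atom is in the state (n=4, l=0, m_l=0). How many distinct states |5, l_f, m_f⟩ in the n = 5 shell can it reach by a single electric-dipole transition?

3

E1 requires Δl = ±1, so l_f ∈ {-1, 1}; with 0 ≤ l_f ≤ n_f−1 = 4, the allowed l_f values are {1}.
For l_f = 1: m_f ∈ {m_i−1, m_i, m_i+1} ∩ [−1, 1] = {-1, 0, 1} → 3 states.
Total: 3.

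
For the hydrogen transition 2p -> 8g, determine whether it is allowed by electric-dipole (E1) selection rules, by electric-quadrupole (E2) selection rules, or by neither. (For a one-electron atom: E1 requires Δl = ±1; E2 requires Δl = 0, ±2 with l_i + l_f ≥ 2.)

neither

Δl = 4 − 1 = +3; l_i + l_f = 5.
E1 (Δl = ±1): not satisfied.
E2 (Δl = 0,±2, l_i+l_f ≥ 2): not satisfied.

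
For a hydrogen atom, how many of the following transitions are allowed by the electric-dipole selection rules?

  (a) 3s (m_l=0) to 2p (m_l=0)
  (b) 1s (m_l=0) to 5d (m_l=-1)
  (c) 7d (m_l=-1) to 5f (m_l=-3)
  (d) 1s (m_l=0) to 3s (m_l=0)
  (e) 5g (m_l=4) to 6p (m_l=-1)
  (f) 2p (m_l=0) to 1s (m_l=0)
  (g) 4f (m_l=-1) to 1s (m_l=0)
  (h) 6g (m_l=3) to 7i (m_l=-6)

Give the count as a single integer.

(a) allowed
(b) forbidden — Δl = +2 (E1 requires Δl = ±1)
(c) forbidden — Δm_l = -2 (E1 requires Δm_l = 0, ±1)
(d) forbidden — Δl = +0 (E1 requires Δl = ±1)
(e) forbidden — Δl = -3 (E1 requires Δl = ±1); Δm_l = -5 (E1 requires Δm_l = 0, ±1)
(f) allowed
(g) forbidden — Δl = -3 (E1 requires Δl = ±1)
(h) forbidden — Δl = +2 (E1 requires Δl = ±1); Δm_l = -9 (E1 requires Δm_l = 0, ±1)
Total allowed: 2 of 8.

2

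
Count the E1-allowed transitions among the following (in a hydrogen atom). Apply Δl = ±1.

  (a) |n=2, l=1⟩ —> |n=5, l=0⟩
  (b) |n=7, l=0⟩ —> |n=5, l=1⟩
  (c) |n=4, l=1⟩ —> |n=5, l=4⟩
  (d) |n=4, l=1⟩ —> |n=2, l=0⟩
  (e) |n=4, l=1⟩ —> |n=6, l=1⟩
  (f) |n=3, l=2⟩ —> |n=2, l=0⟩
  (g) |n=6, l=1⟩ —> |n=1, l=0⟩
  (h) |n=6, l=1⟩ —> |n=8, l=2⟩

(a) allowed
(b) allowed
(c) forbidden — Δl = +3 (E1 requires Δl = ±1)
(d) allowed
(e) forbidden — Δl = +0 (E1 requires Δl = ±1)
(f) forbidden — Δl = -2 (E1 requires Δl = ±1)
(g) allowed
(h) allowed
Total allowed: 5 of 8.

5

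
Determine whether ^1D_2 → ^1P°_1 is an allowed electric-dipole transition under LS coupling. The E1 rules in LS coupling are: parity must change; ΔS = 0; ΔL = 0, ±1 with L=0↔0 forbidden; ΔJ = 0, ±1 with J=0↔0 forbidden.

allowed

ΔJ = 0, ±1 (not J=0↔0): J: 2 → 1, ΔJ = -1 — satisfied.
ΔS = 0: S: 0 → 0 — satisfied.
Parity must change: even → odd — satisfied.
ΔL = 0, ±1 (not L=0↔0): L: 2 → 1, ΔL = -1 — satisfied.
All four E1 rules are satisfied.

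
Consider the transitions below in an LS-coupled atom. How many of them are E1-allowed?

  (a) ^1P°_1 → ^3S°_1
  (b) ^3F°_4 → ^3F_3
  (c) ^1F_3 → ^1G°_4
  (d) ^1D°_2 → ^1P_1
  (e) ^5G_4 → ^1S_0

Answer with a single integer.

(a) forbidden (parity, ΔS fail)
(b) allowed
(c) allowed
(d) allowed
(e) forbidden (parity, ΔS, ΔL, ΔJ fail)
Total allowed: 3 of 5.

3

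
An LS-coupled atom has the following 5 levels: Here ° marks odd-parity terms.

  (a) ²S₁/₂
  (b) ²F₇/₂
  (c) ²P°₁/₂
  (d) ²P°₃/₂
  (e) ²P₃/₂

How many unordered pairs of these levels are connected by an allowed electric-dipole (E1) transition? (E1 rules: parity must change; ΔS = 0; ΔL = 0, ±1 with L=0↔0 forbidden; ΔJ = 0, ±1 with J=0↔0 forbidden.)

(a)–(b): forbidden (parity, ΔL, ΔJ).
(a)–(c): allowed.
(a)–(d): allowed.
(a)–(e): forbidden (parity).
(b)–(c): forbidden (ΔL, ΔJ).
(b)–(d): forbidden (ΔL, ΔJ).
(b)–(e): forbidden (parity, ΔL, ΔJ).
(c)–(d): forbidden (parity).
(c)–(e): allowed.
(d)–(e): allowed.
Allowed pairs: 4 of 10.

4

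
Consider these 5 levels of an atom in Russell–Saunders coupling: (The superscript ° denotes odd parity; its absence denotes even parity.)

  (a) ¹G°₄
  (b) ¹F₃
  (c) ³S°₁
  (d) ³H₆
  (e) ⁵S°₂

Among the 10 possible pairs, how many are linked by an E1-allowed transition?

1

(a)–(b): allowed.
(a)–(c): forbidden (parity, ΔS, ΔL, ΔJ).
(a)–(d): forbidden (ΔS, ΔJ).
(a)–(e): forbidden (parity, ΔS, ΔL, ΔJ).
(b)–(c): forbidden (ΔS, ΔL, ΔJ).
(b)–(d): forbidden (parity, ΔS, ΔL, ΔJ).
(b)–(e): forbidden (ΔS, ΔL).
(c)–(d): forbidden (ΔL, ΔJ).
(c)–(e): forbidden (parity, ΔS, ΔL).
(d)–(e): forbidden (ΔS, ΔL, ΔJ).
Allowed pairs: 1 of 10.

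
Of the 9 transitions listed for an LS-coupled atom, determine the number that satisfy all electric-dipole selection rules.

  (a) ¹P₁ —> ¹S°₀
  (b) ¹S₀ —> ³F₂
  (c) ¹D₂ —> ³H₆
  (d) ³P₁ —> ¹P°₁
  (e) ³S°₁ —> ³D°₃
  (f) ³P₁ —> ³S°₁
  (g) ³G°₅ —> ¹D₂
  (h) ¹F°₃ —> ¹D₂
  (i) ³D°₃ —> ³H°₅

(a) allowed
(b) forbidden (parity, ΔS, ΔL, ΔJ fail)
(c) forbidden (parity, ΔS, ΔL, ΔJ fail)
(d) forbidden (ΔS fails)
(e) forbidden (parity, ΔL, ΔJ fail)
(f) allowed
(g) forbidden (ΔS, ΔL, ΔJ fail)
(h) allowed
(i) forbidden (parity, ΔL, ΔJ fail)
Total allowed: 3 of 9.

3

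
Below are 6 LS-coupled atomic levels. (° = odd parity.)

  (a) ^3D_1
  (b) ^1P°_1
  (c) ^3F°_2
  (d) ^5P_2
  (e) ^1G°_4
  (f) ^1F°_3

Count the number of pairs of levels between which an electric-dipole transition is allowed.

1

(a)–(b): forbidden (ΔS).
(a)–(c): allowed.
(a)–(d): forbidden (parity, ΔS).
(a)–(e): forbidden (ΔS, ΔL, ΔJ).
(a)–(f): forbidden (ΔS, ΔJ).
(b)–(c): forbidden (parity, ΔS, ΔL).
(b)–(d): forbidden (ΔS).
(b)–(e): forbidden (parity, ΔL, ΔJ).
(b)–(f): forbidden (parity, ΔL, ΔJ).
(c)–(d): forbidden (ΔS, ΔL).
(c)–(e): forbidden (parity, ΔS, ΔJ).
(c)–(f): forbidden (parity, ΔS).
(d)–(e): forbidden (ΔS, ΔL, ΔJ).
(d)–(f): forbidden (ΔS, ΔL).
(e)–(f): forbidden (parity).
Allowed pairs: 1 of 15.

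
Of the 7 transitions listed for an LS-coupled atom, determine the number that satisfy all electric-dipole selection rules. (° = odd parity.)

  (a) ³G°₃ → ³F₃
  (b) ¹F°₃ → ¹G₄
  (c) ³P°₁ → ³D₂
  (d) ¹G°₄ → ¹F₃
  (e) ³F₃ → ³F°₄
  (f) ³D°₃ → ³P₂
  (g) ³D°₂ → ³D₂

(a) allowed
(b) allowed
(c) allowed
(d) allowed
(e) allowed
(f) allowed
(g) allowed
Total allowed: 7 of 7.

7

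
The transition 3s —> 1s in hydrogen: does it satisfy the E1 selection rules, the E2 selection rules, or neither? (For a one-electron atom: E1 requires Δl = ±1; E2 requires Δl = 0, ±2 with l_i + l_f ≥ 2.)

Δl = 0 − 0 = +0; l_i + l_f = 0.
E1 (Δl = ±1): not satisfied.
E2 (Δl = 0,±2, l_i+l_f ≥ 2): not satisfied.

neither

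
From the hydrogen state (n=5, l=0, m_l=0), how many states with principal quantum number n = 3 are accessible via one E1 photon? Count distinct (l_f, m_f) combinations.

3

E1 requires Δl = ±1, so l_f ∈ {-1, 1}; with 0 ≤ l_f ≤ n_f−1 = 2, the allowed l_f values are {1}.
For l_f = 1: m_f ∈ {m_i−1, m_i, m_i+1} ∩ [−1, 1] = {-1, 0, 1} → 3 states.
Total: 3.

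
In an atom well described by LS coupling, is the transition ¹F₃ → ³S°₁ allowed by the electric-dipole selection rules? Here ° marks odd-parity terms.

forbidden

Initial level: S=0, L=3, J=3, parity even. Final level: S=1, L=0, J=1, parity odd.
Parity must change: even → odd — ok.
ΔS = 0: S: 0 → 1 — fails.
ΔL = 0, ±1 (not L=0↔0): L: 3 → 0, ΔL = -3 — fails.
ΔJ = 0, ±1 (not J=0↔0): J: 3 → 1, ΔJ = -2 — fails.
Rule(s) violated: ΔS, ΔL, ΔJ.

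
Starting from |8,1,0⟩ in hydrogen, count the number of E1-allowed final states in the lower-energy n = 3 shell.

E1 requires Δl = ±1, so l_f ∈ {0, 2}; with 0 ≤ l_f ≤ n_f−1 = 2, the allowed l_f values are {0, 2}.
For l_f = 0: m_f ∈ {m_i−1, m_i, m_i+1} ∩ [−0, 0] = {0} → 1 state.
For l_f = 2: m_f ∈ {m_i−1, m_i, m_i+1} ∩ [−2, 2] = {-1, 0, 1} → 3 states.
Total: 4.

4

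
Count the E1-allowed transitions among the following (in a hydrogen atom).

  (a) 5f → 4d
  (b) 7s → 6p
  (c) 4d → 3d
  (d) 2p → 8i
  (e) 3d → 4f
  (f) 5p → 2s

(a) allowed
(b) allowed
(c) forbidden — Δl = +0 (E1 requires Δl = ±1)
(d) forbidden — Δl = +5 (E1 requires Δl = ±1)
(e) allowed
(f) allowed
Total allowed: 4 of 6.

4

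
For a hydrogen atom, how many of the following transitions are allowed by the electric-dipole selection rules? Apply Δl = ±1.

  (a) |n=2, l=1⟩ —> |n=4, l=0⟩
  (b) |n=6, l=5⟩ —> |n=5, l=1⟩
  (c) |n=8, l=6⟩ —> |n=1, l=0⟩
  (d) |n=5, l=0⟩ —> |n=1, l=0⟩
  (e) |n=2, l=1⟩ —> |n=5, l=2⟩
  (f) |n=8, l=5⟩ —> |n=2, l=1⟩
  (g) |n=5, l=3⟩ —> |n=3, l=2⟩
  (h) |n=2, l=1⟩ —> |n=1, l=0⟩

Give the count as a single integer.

(a) allowed
(b) forbidden — Δl = -4 (E1 requires Δl = ±1)
(c) forbidden — Δl = -6 (E1 requires Δl = ±1)
(d) forbidden — Δl = +0 (E1 requires Δl = ±1)
(e) allowed
(f) forbidden — Δl = -4 (E1 requires Δl = ±1)
(g) allowed
(h) allowed
Total allowed: 4 of 8.

4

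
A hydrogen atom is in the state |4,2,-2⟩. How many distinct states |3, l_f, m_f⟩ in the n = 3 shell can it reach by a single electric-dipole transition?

1

E1 requires Δl = ±1, so l_f ∈ {1, 3}; with 0 ≤ l_f ≤ n_f−1 = 2, the allowed l_f values are {1}.
For l_f = 1: m_f ∈ {m_i−1, m_i, m_i+1} ∩ [−1, 1] = {-1} → 1 state.
Total: 1.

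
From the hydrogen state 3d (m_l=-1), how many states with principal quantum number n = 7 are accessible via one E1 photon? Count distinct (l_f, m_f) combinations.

E1 requires Δl = ±1, so l_f ∈ {1, 3}; with 0 ≤ l_f ≤ n_f−1 = 6, the allowed l_f values are {1, 3}.
For l_f = 1: m_f ∈ {m_i−1, m_i, m_i+1} ∩ [−1, 1] = {-1, 0} → 2 states.
For l_f = 3: m_f ∈ {m_i−1, m_i, m_i+1} ∩ [−3, 3] = {-2, -1, 0} → 3 states.
Total: 5.

5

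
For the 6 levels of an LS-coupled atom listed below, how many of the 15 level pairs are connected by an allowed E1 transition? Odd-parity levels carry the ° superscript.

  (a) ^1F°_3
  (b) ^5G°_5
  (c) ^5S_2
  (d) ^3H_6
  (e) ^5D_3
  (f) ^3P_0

(a)–(b): forbidden (parity, ΔS, ΔJ).
(a)–(c): forbidden (ΔS, ΔL).
(a)–(d): forbidden (ΔS, ΔL, ΔJ).
(a)–(e): forbidden (ΔS).
(a)–(f): forbidden (ΔS, ΔL, ΔJ).
(b)–(c): forbidden (ΔL, ΔJ).
(b)–(d): forbidden (ΔS).
(b)–(e): forbidden (ΔL, ΔJ).
(b)–(f): forbidden (ΔS, ΔL, ΔJ).
(c)–(d): forbidden (parity, ΔS, ΔL, ΔJ).
(c)–(e): forbidden (parity, ΔL).
(c)–(f): forbidden (parity, ΔS, ΔJ).
(d)–(e): forbidden (parity, ΔS, ΔL, ΔJ).
(d)–(f): forbidden (parity, ΔL, ΔJ).
(e)–(f): forbidden (parity, ΔS, ΔJ).
Allowed pairs: 0 of 15.

0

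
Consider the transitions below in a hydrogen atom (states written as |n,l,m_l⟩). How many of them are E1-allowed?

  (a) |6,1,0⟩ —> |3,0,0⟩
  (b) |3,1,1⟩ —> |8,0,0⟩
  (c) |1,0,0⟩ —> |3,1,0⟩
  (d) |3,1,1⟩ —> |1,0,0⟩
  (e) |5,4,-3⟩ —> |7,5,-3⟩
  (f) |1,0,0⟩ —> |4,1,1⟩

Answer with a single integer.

6

(a) allowed
(b) allowed
(c) allowed
(d) allowed
(e) allowed
(f) allowed
Total allowed: 6 of 6.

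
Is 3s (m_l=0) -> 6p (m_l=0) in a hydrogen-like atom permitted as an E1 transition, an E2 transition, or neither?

Δl = 1 − 0 = +1; l_i + l_f = 1.
Δm_l = +0.
E1 (Δl = ±1, |Δm_l| ≤ 1): satisfied.
E2 (Δl = 0,±2, l_i+l_f ≥ 2, |Δm_l| ≤ 2): not satisfied.

E1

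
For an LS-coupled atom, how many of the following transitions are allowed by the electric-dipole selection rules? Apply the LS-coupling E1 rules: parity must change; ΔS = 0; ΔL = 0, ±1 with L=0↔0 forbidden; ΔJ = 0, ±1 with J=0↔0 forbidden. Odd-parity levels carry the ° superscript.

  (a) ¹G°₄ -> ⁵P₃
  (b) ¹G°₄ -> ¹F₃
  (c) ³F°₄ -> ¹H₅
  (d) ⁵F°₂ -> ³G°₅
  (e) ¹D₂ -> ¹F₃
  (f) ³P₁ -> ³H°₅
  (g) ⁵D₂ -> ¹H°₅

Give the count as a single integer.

1

(a) forbidden (ΔS, ΔL fail)
(b) allowed
(c) forbidden (ΔS, ΔL fail)
(d) forbidden (parity, ΔS, ΔJ fail)
(e) forbidden (parity fails)
(f) forbidden (ΔL, ΔJ fail)
(g) forbidden (ΔS, ΔL, ΔJ fail)
Total allowed: 1 of 7.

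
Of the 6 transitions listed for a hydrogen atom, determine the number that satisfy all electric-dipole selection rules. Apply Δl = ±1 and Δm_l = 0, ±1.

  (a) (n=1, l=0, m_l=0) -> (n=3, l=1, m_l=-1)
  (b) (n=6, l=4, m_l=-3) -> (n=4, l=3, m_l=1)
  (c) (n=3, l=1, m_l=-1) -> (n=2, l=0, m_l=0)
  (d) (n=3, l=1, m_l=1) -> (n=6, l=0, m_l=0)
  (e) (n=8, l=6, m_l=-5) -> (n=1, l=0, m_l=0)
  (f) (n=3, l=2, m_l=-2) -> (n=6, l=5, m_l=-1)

3

(a) allowed
(b) forbidden — Δm_l = +4 (E1 requires Δm_l = 0, ±1)
(c) allowed
(d) allowed
(e) forbidden — Δl = -6 (E1 requires Δl = ±1); Δm_l = +5 (E1 requires Δm_l = 0, ±1)
(f) forbidden — Δl = +3 (E1 requires Δl = ±1)
Total allowed: 3 of 6.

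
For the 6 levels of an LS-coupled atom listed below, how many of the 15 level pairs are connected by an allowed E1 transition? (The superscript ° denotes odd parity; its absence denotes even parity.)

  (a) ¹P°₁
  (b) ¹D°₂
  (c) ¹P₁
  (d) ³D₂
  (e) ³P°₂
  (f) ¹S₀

4

(a)–(b): forbidden (parity).
(a)–(c): allowed.
(a)–(d): forbidden (ΔS).
(a)–(e): forbidden (parity, ΔS).
(a)–(f): allowed.
(b)–(c): allowed.
(b)–(d): forbidden (ΔS).
(b)–(e): forbidden (parity, ΔS).
(b)–(f): forbidden (ΔL, ΔJ).
(c)–(d): forbidden (parity, ΔS).
(c)–(e): forbidden (ΔS).
(c)–(f): forbidden (parity).
(d)–(e): allowed.
(d)–(f): forbidden (parity, ΔS, ΔL, ΔJ).
(e)–(f): forbidden (ΔS, ΔJ).
Allowed pairs: 4 of 15.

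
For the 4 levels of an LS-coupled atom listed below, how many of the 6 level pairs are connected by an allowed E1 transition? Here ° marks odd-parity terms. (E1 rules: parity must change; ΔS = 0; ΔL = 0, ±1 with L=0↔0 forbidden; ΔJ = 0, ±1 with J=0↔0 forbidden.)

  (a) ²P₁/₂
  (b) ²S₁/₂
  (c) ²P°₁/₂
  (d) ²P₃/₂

3

(a)–(b): forbidden (parity).
(a)–(c): allowed.
(a)–(d): forbidden (parity).
(b)–(c): allowed.
(b)–(d): forbidden (parity).
(c)–(d): allowed.
Allowed pairs: 3 of 6.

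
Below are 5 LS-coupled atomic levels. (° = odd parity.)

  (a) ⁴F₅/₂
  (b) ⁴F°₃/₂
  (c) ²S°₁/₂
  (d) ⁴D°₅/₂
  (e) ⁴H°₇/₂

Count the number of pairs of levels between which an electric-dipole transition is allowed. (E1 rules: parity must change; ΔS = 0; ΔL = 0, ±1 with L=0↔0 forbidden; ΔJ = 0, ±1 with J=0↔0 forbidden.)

2

(a)–(b): allowed.
(a)–(c): forbidden (ΔS, ΔL, ΔJ).
(a)–(d): allowed.
(a)–(e): forbidden (ΔL).
(b)–(c): forbidden (parity, ΔS, ΔL).
(b)–(d): forbidden (parity).
(b)–(e): forbidden (parity, ΔL, ΔJ).
(c)–(d): forbidden (parity, ΔS, ΔL, ΔJ).
(c)–(e): forbidden (parity, ΔS, ΔL, ΔJ).
(d)–(e): forbidden (parity, ΔL).
Allowed pairs: 2 of 10.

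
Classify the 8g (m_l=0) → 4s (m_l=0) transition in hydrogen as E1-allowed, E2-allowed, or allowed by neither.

neither

Δl = 0 − 4 = -4; l_i + l_f = 4.
Δm_l = +0.
E1 (Δl = ±1, |Δm_l| ≤ 1): not satisfied.
E2 (Δl = 0,±2, l_i+l_f ≥ 2, |Δm_l| ≤ 2): not satisfied.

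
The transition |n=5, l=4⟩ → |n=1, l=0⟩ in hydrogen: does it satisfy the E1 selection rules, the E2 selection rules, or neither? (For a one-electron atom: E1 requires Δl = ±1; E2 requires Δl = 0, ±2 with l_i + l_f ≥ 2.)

Δl = 0 − 4 = -4; l_i + l_f = 4.
E1 (Δl = ±1): not satisfied.
E2 (Δl = 0,±2, l_i+l_f ≥ 2): not satisfied.

neither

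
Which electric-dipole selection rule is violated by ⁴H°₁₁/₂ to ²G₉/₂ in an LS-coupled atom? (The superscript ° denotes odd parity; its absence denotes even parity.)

the ΔS = 0 rule

Reading off the term symbols: S 3/2→1/2, L 5→4, J 11/2→9/2, parity odd→even.
ΔJ = 0, ±1 (not J=0↔0): J: 11/2 → 9/2, ΔJ = -1 — passes.
Parity must change: odd → even — passes.
ΔS = 0: S: 3/2 → 1/2 — fails.
ΔL = 0, ±1 (not L=0↔0): L: 5 → 4, ΔL = -1 — passes.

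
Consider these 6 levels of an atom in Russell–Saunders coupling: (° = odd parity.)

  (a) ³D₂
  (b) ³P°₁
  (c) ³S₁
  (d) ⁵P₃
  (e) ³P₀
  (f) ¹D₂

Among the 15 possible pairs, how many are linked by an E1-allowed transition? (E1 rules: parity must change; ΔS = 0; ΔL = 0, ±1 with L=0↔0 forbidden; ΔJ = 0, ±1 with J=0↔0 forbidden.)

3

(a)–(b): allowed.
(a)–(c): forbidden (parity, ΔL).
(a)–(d): forbidden (parity, ΔS).
(a)–(e): forbidden (parity, ΔJ).
(a)–(f): forbidden (parity, ΔS).
(b)–(c): allowed.
(b)–(d): forbidden (ΔS, ΔJ).
(b)–(e): allowed.
(b)–(f): forbidden (ΔS).
(c)–(d): forbidden (parity, ΔS, ΔJ).
(c)–(e): forbidden (parity).
(c)–(f): forbidden (parity, ΔS, ΔL).
(d)–(e): forbidden (parity, ΔS, ΔJ).
(d)–(f): forbidden (parity, ΔS).
(e)–(f): forbidden (parity, ΔS, ΔJ).
Allowed pairs: 3 of 15.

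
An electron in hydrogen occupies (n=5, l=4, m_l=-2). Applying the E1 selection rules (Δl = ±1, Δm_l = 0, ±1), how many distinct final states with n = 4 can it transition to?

E1 requires Δl = ±1, so l_f ∈ {3, 5}; with 0 ≤ l_f ≤ n_f−1 = 3, the allowed l_f values are {3}.
For l_f = 3: m_f ∈ {m_i−1, m_i, m_i+1} ∩ [−3, 3] = {-3, -2, -1} → 3 states.
Total: 3.

3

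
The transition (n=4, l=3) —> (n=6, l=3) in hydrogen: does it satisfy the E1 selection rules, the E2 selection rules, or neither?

Δl = 3 − 3 = +0; l_i + l_f = 6.
E1 (Δl = ±1): not satisfied.
E2 (Δl = 0,±2, l_i+l_f ≥ 2): satisfied.

E2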